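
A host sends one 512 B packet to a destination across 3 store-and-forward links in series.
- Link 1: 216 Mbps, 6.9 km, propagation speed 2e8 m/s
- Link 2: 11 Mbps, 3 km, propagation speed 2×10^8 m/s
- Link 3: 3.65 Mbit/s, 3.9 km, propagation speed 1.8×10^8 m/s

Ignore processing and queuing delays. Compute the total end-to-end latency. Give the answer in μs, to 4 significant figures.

L = 512 × 8 = 4096 bits.
Transmission delays (L/R per hop): 18.963, 372.364, 1122.19 μs; sum = 1513.52 μs.
Propagation delays (d/s per hop): 34.5, 15, 21.6667 μs; sum = 71.1667 μs.
End-to-end = 1585 μs.

1585 μs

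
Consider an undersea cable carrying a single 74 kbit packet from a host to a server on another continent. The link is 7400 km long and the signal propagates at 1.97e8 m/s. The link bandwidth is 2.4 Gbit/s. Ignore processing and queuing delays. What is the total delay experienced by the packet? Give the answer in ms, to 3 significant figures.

L = 74000 bits.
Transmission delay = L/R = 74000 / 2400000000 = 0.0308333 ms.
Propagation delay = d/s = 7400000 m / 197000000 m/s = 37.5635 ms.
Total = 37.6 ms.

37.6 ms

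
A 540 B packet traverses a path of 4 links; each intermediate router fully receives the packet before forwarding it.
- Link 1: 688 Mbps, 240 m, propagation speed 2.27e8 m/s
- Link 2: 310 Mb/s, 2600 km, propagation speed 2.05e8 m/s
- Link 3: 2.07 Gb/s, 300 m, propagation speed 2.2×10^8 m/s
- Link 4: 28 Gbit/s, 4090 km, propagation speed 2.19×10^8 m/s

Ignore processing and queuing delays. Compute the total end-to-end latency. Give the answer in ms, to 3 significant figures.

L = 540 × 8 = 4320 bits.
Transmission delays (L/R per hop): 0.00627907, 0.0139355, 0.00208696, 0.000154286 ms; sum = 0.0224558 ms.
Propagation delays (d/s per hop): 0.00105727, 12.6829, 0.00136364, 18.6758 ms; sum = 31.3611 ms.
End-to-end = 31.4 ms.

31.4 ms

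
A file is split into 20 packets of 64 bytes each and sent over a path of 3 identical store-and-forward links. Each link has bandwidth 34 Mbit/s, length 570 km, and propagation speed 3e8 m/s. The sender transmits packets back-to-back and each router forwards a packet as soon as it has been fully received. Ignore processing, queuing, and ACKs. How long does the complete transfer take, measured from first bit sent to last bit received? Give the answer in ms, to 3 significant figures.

6.03 ms

Per-hop transmission t_tx = L/R = 512/34000000 = 0.0150588 ms.
Per-hop propagation t_prop = 570000/300000000 = 1.9 ms.
Pipeline fill: first packet needs 3·t_tx to clear all hops; remaining 19 packets each add one t_tx.
Total = (3+20-1)·t_tx + 3·t_prop = 22·0.0150588 + 3·1.9 = 6.03 ms.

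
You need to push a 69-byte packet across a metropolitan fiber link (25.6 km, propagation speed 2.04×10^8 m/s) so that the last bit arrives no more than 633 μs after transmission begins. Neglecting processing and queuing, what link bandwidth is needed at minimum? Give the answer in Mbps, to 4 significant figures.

L = 552 bits.
Propagation delay = 25600 / 204000000 = 125.49 μs.
Transmission budget = 633 − 125.49 = 507.51 μs.
R ≥ L / t_tx = 552 bits / 0.00050751 s = 1.088 Mbps.

1.088 Mbps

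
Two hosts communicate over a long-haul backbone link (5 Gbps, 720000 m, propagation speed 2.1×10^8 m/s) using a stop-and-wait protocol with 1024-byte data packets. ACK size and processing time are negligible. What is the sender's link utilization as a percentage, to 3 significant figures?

0.0239 %

t_tx = L/R = 8192/5000000000 = 1.6384e-06 s.
t_prop = 720000/210000000 = 0.00342857 s; RTT = 0.00685714 s.
Cycle = t_tx + RTT = 0.00685878 s.
Utilization = t_tx / cycle = 1.6384e-06/0.00685878 = 0.0239 %.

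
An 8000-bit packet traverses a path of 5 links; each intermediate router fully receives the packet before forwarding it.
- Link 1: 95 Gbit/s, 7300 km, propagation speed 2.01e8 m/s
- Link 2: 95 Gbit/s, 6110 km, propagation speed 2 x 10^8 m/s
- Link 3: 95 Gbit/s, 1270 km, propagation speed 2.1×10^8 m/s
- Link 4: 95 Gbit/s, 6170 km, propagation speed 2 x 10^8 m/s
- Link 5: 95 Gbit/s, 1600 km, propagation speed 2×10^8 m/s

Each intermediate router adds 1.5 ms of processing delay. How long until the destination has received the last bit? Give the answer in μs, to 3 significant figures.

118000 μs

Transmission delay per hop = L/R = 8000/95000000000 = 0.0842105 μs; 5 hops → 0.421053 μs.
Propagation delays (d/s per hop): 36318.4, 30550, 6047.62, 30850, 8000 μs; sum = 111766 μs.
Processing at 4 router(s): 4 × 1.5 ms = 6000 μs.
End-to-end = 118000 μs.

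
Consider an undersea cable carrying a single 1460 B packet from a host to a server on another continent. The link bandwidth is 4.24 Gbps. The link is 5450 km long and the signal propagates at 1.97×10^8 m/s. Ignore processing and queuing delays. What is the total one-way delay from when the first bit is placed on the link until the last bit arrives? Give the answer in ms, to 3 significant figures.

L = 1460 × 8 = 11680 bits.
Transmission delay = L/R = 11680 / 4240000000 = 0.00275472 ms.
Propagation delay = d/s = 5450000 m / 197000000 m/s = 27.665 ms.
Total = 27.7 ms.

27.7 ms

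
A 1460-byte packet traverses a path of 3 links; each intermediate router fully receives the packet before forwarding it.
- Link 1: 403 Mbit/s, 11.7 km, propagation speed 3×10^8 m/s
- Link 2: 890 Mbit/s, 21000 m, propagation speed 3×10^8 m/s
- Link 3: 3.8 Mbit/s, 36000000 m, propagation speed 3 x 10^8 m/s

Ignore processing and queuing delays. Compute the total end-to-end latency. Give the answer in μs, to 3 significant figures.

123000 μs

L = 1460 × 8 = 11680 bits.
Transmission delays (L/R per hop): 28.9826, 13.1236, 3073.68 μs; sum = 3115.79 μs.
Propagation delays (d/s per hop): 39, 70, 120000 μs; sum = 120109 μs.
End-to-end = 123000 μs.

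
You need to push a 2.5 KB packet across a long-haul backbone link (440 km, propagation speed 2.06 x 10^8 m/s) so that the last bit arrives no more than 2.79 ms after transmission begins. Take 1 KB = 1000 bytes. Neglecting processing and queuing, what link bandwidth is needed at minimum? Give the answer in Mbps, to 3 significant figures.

30.6 Mbps

L = 20000 bits.
Propagation delay = 440000 / 206000000 = 2.13592 ms.
Transmission budget = 2.79 − 2.13592 = 0.654078 ms.
R ≥ L / t_tx = 20000 bits / 0.000654078 s = 30.6 Mbps.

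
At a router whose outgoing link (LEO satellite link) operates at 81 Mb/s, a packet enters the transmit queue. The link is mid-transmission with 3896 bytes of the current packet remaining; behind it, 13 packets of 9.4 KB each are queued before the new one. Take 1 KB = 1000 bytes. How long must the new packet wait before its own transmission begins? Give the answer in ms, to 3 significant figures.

Each queued packet: L/R = 75200/81000000 = 0.928395 ms.
13 queued → 12.0691 ms.
Plus remaining 31168 bits of current packet: 0.38479 ms.
Queuing delay = 12.5 ms.

12.5 ms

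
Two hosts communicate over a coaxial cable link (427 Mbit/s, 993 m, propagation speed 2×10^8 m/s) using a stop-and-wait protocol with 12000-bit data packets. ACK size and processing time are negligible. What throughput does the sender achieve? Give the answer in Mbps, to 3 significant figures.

t_tx = L/R = 12000/427000000 = 2.8103e-05 s.
t_prop = 993/200000000 = 4.965e-06 s; RTT = 9.93e-06 s.
Cycle = t_tx + RTT = 3.8033e-05 s.
Throughput = L / cycle = 12000 / 3.8033e-05 = 316 Mbps.

316 Mbps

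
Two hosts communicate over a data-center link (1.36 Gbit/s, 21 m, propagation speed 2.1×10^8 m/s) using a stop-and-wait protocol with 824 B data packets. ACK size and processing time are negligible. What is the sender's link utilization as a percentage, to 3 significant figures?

t_tx = L/R = 6592/1360000000 = 4.84706e-06 s.
t_prop = 21/210000000 = 1e-07 s; RTT = 2e-07 s.
Cycle = t_tx + RTT = 5.04706e-06 s.
Utilization = t_tx / cycle = 4.84706e-06/5.04706e-06 = 96.0 %.

96.0 %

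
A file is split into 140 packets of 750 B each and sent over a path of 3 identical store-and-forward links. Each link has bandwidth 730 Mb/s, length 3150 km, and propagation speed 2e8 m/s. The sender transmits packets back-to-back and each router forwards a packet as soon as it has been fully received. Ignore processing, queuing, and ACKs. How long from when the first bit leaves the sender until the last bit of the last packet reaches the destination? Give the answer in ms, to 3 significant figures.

48.4 ms

Per-hop transmission t_tx = L/R = 6000/730000000 = 0.00821918 ms.
Per-hop propagation t_prop = 3150000/200000000 = 15.75 ms.
Pipeline fill: first packet needs 3·t_tx to clear all hops; remaining 139 packets each add one t_tx.
Total = (3+140-1)·t_tx + 3·t_prop = 142·0.00821918 + 3·15.75 = 48.4 ms.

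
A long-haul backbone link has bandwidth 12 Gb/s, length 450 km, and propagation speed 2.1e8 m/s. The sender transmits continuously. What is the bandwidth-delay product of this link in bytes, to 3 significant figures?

Propagation delay = 450000 / 210000000 = 0.00214286 s.
BDP = R × t_prop = 12000000000 × 0.00214286 = 25714300 bits.
In bytes: 25714300/8 = 3210000 bytes.

3210000 bytes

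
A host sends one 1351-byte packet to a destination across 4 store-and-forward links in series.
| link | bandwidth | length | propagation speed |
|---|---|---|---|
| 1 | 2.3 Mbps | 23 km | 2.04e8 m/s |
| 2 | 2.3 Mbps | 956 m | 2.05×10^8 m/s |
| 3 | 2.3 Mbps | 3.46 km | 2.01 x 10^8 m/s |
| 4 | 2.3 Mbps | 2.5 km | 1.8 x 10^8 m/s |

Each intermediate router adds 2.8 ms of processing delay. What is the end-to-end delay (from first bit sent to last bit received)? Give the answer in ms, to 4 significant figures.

27.35 ms

L = 1351 × 8 = 10808 bits.
Transmission delay per hop = L/R = 10808/2300000 = 4.69913 ms; 4 hops → 18.7965 ms.
Propagation delays (d/s per hop): 0.112745, 0.00466341, 0.0172139, 0.0138889 ms; sum = 0.148511 ms.
Processing at 3 router(s): 3 × 2.8 ms = 8.4 ms.
End-to-end = 27.35 ms.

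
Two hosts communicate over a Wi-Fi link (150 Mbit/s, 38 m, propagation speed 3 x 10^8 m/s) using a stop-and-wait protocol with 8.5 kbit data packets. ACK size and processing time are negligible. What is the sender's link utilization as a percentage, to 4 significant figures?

t_tx = L/R = 8500/150000000 = 5.66667e-05 s.
t_prop = 38/300000000 = 1.26667e-07 s; RTT = 2.53333e-07 s.
Cycle = t_tx + RTT = 5.692e-05 s.
Utilization = t_tx / cycle = 5.66667e-05/5.692e-05 = 99.55 %.

99.55 %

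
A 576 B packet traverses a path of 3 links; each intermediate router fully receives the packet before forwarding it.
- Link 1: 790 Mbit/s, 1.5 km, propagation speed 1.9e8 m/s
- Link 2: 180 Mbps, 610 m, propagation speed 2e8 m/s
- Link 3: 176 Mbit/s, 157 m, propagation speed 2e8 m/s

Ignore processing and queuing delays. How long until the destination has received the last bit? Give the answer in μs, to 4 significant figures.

L = 576 × 8 = 4608 bits.
Transmission delays (L/R per hop): 5.83291, 25.6, 26.1818 μs; sum = 57.6147 μs.
Propagation delays (d/s per hop): 7.89474, 3.05, 0.785 μs; sum = 11.7297 μs.
End-to-end = 69.34 μs.

69.34 μs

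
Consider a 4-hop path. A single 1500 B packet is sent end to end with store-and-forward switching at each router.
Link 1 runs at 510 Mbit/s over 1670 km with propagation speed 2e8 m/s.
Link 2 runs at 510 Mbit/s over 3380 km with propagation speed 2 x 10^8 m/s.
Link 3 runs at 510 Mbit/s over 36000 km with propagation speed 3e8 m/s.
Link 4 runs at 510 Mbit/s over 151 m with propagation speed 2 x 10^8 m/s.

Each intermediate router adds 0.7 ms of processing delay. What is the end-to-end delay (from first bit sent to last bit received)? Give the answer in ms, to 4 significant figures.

L = 1500 × 8 = 12000 bits.
Transmission delay per hop = L/R = 12000/510000000 = 0.0235294 ms; 4 hops → 0.0941176 ms.
Propagation delays (d/s per hop): 8.35, 16.9, 120, 0.000755 ms; sum = 145.251 ms.
Processing at 3 router(s): 3 × 0.7 ms = 2.1 ms.
End-to-end = 147.4 ms.

147.4 ms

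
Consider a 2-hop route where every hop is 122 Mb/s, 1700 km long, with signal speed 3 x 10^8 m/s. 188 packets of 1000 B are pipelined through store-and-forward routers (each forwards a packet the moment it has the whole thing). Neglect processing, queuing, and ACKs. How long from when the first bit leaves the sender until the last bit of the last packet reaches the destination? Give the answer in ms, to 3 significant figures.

Per-hop transmission t_tx = L/R = 8000/122000000 = 0.0655738 ms.
Per-hop propagation t_prop = 1700000/300000000 = 5.66667 ms.
Pipeline fill: first packet needs 2·t_tx to clear all hops; remaining 187 packets each add one t_tx.
Total = (2+188-1)·t_tx + 2·t_prop = 189·0.0655738 + 2·5.66667 = 23.7 ms.

23.7 ms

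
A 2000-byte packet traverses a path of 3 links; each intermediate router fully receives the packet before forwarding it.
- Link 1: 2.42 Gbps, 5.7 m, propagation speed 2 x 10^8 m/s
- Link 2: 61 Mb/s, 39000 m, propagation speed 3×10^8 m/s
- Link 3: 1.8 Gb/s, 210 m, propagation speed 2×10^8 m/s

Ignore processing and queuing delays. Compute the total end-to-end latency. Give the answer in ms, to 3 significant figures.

L = 2000 × 8 = 16000 bits.
Transmission delays (L/R per hop): 0.00661157, 0.262295, 0.00888889 ms; sum = 0.277796 ms.
Propagation delays (d/s per hop): 2.85e-05, 0.13, 0.00105 ms; sum = 0.131079 ms.
End-to-end = 0.409 ms.

0.409 ms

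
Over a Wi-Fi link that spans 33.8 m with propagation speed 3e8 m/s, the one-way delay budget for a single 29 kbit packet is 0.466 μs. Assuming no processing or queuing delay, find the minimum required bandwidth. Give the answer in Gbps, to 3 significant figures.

82.1 Gbps

Propagation delay = 33.8 / 300000000 = 0.112667 μs.
Transmission budget = 0.466 − 0.112667 = 0.353333 μs.
R ≥ L / t_tx = 29000 bits / 3.53333e-07 s = 82.1 Gbps.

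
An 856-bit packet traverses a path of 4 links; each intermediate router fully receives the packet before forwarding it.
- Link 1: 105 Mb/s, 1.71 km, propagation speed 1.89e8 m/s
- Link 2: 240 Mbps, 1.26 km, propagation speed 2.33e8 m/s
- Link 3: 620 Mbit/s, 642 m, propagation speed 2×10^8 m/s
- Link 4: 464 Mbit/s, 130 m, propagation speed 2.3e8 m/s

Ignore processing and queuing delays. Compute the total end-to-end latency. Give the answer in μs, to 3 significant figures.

33.2 μs

Transmission delays (L/R per hop): 8.15238, 3.56667, 1.38065, 1.84483 μs; sum = 14.9445 μs.
Propagation delays (d/s per hop): 9.04762, 5.40773, 3.21, 0.565217 μs; sum = 18.2306 μs.
End-to-end = 33.2 μs.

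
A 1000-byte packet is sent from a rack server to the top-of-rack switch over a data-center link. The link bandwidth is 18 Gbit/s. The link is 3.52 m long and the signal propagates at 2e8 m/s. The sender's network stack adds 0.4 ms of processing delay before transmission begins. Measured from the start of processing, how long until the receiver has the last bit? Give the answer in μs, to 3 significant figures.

400 μs

L = 1000 × 8 = 8000 bits.
Transmission delay = L/R = 8000 / 18000000000 = 0.444444 μs.
Propagation delay = d/s = 3.52 m / 200000000 m/s = 0.0176 μs.
Plus processing delay 0.4 ms = 400 μs.
Total = 400 μs.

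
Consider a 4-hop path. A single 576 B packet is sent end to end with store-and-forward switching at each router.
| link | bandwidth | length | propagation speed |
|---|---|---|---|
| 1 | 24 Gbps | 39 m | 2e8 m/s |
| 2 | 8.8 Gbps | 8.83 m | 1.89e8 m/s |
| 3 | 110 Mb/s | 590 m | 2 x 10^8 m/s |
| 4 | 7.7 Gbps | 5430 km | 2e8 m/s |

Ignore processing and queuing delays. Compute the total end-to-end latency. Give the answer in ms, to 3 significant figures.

L = 576 × 8 = 4608 bits.
Transmission delays (L/R per hop): 0.000192, 0.000523636, 0.0418909, 0.000598442 ms; sum = 0.043205 ms.
Propagation delays (d/s per hop): 0.000195, 4.67196e-05, 0.00295, 27.15 ms; sum = 27.1532 ms.
End-to-end = 27.2 ms.

27.2 ms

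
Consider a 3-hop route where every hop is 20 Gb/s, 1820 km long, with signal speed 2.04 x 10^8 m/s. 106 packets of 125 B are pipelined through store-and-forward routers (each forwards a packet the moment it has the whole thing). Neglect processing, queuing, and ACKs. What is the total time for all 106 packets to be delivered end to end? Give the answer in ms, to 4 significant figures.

Per-hop transmission t_tx = L/R = 1000/20000000000 = 5e-05 ms.
Per-hop propagation t_prop = 1820000/204000000 = 8.92157 ms.
Pipeline fill: first packet needs 3·t_tx to clear all hops; remaining 105 packets each add one t_tx.
Total = (3+106-1)·t_tx + 3·t_prop = 108·5e-05 + 3·8.92157 = 26.77 ms.

26.77 ms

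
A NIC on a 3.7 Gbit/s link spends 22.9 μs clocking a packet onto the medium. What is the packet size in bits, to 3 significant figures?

L = R × t_tx = 3700000000 b/s × 2.29e-05 s = 84730 bits.

84700 bits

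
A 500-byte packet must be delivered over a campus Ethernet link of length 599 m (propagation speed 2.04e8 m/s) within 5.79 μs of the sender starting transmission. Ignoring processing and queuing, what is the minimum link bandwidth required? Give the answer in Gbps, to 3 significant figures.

1.40 Gbps

L = 4000 bits.
Propagation delay = 599 / 204000000 = 2.93627 μs.
Transmission budget = 5.79 − 2.93627 = 2.85373 μs.
R ≥ L / t_tx = 4000 bits / 2.85373e-06 s = 1.40 Gbps.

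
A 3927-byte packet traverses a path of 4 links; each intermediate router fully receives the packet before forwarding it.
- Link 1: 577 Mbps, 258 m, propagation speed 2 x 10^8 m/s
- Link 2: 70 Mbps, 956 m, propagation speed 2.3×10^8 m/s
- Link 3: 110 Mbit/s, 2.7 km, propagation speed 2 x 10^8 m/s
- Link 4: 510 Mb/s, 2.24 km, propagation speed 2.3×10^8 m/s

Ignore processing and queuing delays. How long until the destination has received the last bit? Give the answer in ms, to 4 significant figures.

0.8791 ms

L = 3927 × 8 = 31416 bits.
Transmission delays (L/R per hop): 0.0544471, 0.4488, 0.2856, 0.0616 ms; sum = 0.850447 ms.
Propagation delays (d/s per hop): 0.00129, 0.00415652, 0.0135, 0.00973913 ms; sum = 0.0286857 ms.
End-to-end = 0.8791 ms.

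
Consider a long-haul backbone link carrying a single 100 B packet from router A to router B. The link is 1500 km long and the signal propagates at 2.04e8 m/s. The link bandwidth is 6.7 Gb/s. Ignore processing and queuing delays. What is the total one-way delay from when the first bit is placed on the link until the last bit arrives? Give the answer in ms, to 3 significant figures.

L = 100 × 8 = 800 bits.
Transmission delay = L/R = 800 / 6700000000 = 0.000119403 ms.
Propagation delay = d/s = 1500000 m / 204000000 m/s = 7.35294 ms.
Total = 7.35 ms.

7.35 ms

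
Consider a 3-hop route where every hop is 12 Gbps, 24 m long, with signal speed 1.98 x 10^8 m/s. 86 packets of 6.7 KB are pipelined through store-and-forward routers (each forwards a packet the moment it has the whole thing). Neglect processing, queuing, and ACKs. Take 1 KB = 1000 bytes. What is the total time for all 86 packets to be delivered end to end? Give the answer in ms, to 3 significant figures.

0.393 ms

Per-hop transmission t_tx = L/R = 53600/12000000000 = 0.00446667 ms.
Per-hop propagation t_prop = 24/198000000 = 0.000121212 ms.
Pipeline fill: first packet needs 3·t_tx to clear all hops; remaining 85 packets each add one t_tx.
Total = (3+86-1)·t_tx + 3·t_prop = 88·0.00446667 + 3·0.000121212 = 0.393 ms.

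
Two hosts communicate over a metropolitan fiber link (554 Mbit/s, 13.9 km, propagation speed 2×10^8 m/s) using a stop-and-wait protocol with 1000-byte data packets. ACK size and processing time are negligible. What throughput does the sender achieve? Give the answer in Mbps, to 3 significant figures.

52.1 Mbps

t_tx = L/R = 8000/554000000 = 1.44404e-05 s.
t_prop = 13900/200000000 = 6.95e-05 s; RTT = 0.000139 s.
Cycle = t_tx + RTT = 0.00015344 s.
Throughput = L / cycle = 8000 / 0.00015344 = 52.1 Mbps.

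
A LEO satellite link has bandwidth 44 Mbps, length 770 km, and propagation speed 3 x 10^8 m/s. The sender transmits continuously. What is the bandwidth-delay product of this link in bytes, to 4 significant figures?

14120 bytes

Propagation delay = 770000 / 300000000 = 0.00256667 s.
BDP = R × t_prop = 44000000 × 0.00256667 = 112933 bits.
In bytes: 112933/8 = 14120 bytes.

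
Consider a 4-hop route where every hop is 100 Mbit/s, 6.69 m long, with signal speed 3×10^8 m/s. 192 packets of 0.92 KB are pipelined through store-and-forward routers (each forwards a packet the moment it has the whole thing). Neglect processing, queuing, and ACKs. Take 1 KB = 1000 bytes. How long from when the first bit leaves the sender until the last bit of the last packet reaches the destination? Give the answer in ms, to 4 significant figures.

14.35 ms

Per-hop transmission t_tx = L/R = 7360/100000000 = 0.0736 ms.
Per-hop propagation t_prop = 6.69/300000000 = 2.23e-05 ms.
Pipeline fill: first packet needs 4·t_tx to clear all hops; remaining 191 packets each add one t_tx.
Total = (4+192-1)·t_tx + 4·t_prop = 195·0.0736 + 4·2.23e-05 = 14.35 ms.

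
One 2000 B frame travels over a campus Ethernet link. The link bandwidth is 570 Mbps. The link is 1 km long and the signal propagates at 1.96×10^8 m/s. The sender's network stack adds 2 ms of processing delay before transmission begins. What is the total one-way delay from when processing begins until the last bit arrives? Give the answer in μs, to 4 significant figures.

L = 2000 × 8 = 16000 bits.
Transmission delay = L/R = 16000 / 570000000 = 28.0702 μs.
Propagation delay = d/s = 1000 m / 196000000 m/s = 5.10204 μs.
Plus processing delay 2 ms = 2000 μs.
Total = 2033 μs.

2033 μs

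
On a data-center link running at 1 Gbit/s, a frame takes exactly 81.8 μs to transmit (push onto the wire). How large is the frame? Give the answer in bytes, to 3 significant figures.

10200 bytes

L = R × t_tx = 1000000000 b/s × 8.18e-05 s = 81800 bits.
In bytes: 81800 / 8 = 10200 bytes.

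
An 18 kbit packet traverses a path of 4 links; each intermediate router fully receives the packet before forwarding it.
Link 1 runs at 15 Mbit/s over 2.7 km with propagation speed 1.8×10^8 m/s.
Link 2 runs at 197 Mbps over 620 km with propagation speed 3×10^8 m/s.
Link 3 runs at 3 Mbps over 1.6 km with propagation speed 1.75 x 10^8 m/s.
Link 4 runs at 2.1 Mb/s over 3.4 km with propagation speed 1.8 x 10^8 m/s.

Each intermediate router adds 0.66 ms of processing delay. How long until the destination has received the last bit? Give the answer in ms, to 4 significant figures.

19.95 ms

L = 18000 bits.
Transmission delays (L/R per hop): 1.2, 0.0913706, 6, 8.57143 ms; sum = 15.8628 ms.
Propagation delays (d/s per hop): 0.015, 2.06667, 0.00914286, 0.0188889 ms; sum = 2.1097 ms.
Processing at 3 router(s): 3 × 0.66 ms = 1.98 ms.
End-to-end = 19.95 ms.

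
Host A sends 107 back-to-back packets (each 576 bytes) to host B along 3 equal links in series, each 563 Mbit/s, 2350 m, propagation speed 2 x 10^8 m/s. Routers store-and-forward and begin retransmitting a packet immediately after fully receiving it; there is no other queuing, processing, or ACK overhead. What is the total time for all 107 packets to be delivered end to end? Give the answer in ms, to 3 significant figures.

Per-hop transmission t_tx = L/R = 4608/563000000 = 0.00818472 ms.
Per-hop propagation t_prop = 2350/200000000 = 0.01175 ms.
Pipeline fill: first packet needs 3·t_tx to clear all hops; remaining 106 packets each add one t_tx.
Total = (3+107-1)·t_tx + 3·t_prop = 109·0.00818472 + 3·0.01175 = 0.927 ms.

0.927 ms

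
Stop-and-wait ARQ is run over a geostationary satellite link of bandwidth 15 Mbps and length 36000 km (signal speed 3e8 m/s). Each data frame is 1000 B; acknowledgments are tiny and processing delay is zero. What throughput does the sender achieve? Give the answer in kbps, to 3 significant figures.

t_tx = L/R = 8000/15000000 = 0.000533333 s.
t_prop = 36000000/300000000 = 0.12 s; RTT = 0.24 s.
Cycle = t_tx + RTT = 0.240533 s.
Throughput = L / cycle = 8000 / 0.240533 = 33.3 kbps.

33.3 kbps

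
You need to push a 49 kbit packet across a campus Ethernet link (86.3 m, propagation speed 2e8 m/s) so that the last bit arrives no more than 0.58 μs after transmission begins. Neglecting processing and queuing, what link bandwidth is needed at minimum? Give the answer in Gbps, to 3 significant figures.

Propagation delay = 86.3 / 200000000 = 0.4315 μs.
Transmission budget = 0.58 − 0.4315 = 0.1485 μs.
R ≥ L / t_tx = 49000 bits / 1.485e-07 s = 330 Gbps.

330 Gbps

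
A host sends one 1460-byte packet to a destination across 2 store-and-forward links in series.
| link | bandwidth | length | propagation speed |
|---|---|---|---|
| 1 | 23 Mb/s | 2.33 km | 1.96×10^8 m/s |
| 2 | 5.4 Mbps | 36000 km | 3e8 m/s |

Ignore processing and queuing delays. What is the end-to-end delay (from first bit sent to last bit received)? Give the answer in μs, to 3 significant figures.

123000 μs

L = 1460 × 8 = 11680 bits.
Transmission delays (L/R per hop): 507.826, 2162.96 μs; sum = 2670.79 μs.
Propagation delays (d/s per hop): 11.8878, 120000 μs; sum = 120012 μs.
End-to-end = 123000 μs.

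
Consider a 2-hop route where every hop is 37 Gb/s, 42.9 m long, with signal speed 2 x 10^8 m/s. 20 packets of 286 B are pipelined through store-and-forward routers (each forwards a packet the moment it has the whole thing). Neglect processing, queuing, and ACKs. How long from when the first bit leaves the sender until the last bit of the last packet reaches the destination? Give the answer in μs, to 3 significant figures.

Per-hop transmission t_tx = L/R = 2288/37000000000 = 0.0618378 μs.
Per-hop propagation t_prop = 42.9/200000000 = 0.2145 μs.
Pipeline fill: first packet needs 2·t_tx to clear all hops; remaining 19 packets each add one t_tx.
Total = (2+20-1)·t_tx + 2·t_prop = 21·0.0618378 + 2·0.2145 = 1.73 μs.

1.73 μs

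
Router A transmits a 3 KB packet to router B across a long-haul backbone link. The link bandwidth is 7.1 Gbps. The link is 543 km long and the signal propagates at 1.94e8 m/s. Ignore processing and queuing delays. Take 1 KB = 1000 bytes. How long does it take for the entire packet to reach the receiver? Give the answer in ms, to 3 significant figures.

L = 24000 bits.
Transmission delay = L/R = 24000 / 7100000000 = 0.00338028 ms.
Propagation delay = d/s = 543000 m / 194000000 m/s = 2.79897 ms.
Total = 2.80 ms.

2.80 ms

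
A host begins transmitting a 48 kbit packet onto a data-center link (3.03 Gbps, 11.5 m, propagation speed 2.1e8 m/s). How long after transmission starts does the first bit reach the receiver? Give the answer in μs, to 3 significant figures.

0.0548 μs

First bit experiences only propagation delay: d/s = 11.5/210000000 = 0.0548 μs.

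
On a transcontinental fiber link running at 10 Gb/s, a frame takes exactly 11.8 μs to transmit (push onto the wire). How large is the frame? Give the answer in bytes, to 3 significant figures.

L = R × t_tx = 10000000000 b/s × 1.18e-05 s = 118000 bits.
In bytes: 118000 / 8 = 14800 bytes.

14800 bytes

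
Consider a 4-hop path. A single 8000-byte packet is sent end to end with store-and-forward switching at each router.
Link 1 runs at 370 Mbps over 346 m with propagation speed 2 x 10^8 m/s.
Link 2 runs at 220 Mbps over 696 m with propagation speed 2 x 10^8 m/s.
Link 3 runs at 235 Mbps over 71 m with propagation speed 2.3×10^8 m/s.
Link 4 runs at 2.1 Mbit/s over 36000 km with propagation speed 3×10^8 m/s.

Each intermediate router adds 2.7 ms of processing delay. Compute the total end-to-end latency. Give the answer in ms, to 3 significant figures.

159 ms

L = 8000 × 8 = 64000 bits.
Transmission delays (L/R per hop): 0.172973, 0.290909, 0.27234, 30.4762 ms; sum = 31.2124 ms.
Propagation delays (d/s per hop): 0.00173, 0.00348, 0.000308696, 120 ms; sum = 120.006 ms.
Processing at 3 router(s): 3 × 2.7 ms = 8.1 ms.
End-to-end = 159 ms.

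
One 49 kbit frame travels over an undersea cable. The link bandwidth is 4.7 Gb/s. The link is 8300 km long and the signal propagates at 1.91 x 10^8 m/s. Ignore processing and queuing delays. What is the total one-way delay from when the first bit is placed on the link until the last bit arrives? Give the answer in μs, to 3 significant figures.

43500 μs

L = 49000 bits.
Transmission delay = L/R = 49000 / 4700000000 = 10.4255 μs.
Propagation delay = d/s = 8300000 m / 191000000 m/s = 43455.5 μs.
Total = 43500 μs.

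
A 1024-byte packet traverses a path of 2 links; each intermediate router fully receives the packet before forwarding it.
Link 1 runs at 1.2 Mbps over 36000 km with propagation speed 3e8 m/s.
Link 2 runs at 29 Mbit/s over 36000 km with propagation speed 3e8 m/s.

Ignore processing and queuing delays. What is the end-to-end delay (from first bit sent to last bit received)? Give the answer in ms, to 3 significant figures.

L = 1024 × 8 = 8192 bits.
Transmission delays (L/R per hop): 6.82667, 0.282483 ms; sum = 7.10915 ms.
Propagation delays (d/s per hop): 120, 120 ms; sum = 240 ms.
End-to-end = 247 ms.

247 ms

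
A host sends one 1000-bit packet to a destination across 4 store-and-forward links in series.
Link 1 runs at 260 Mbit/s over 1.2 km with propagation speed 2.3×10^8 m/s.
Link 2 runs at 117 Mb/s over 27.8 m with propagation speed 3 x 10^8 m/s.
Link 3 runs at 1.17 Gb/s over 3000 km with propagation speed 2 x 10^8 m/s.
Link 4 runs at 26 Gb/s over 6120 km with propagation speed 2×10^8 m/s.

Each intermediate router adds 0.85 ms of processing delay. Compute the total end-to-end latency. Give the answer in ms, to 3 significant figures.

48.2 ms

Transmission delays (L/R per hop): 0.00384615, 0.00854701, 0.000854701, 3.84615e-05 ms; sum = 0.0132863 ms.
Propagation delays (d/s per hop): 0.00521739, 9.26667e-05, 15, 30.6 ms; sum = 45.6053 ms.
Processing at 3 router(s): 3 × 0.85 ms = 2.55 ms.
End-to-end = 48.2 ms.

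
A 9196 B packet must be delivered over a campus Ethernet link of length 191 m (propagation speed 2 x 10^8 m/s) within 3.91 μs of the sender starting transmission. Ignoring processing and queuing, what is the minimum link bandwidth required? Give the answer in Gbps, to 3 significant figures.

24.9 Gbps

L = 73568 bits.
Propagation delay = 191 / 200000000 = 0.955 μs.
Transmission budget = 3.91 − 0.955 = 2.955 μs.
R ≥ L / t_tx = 73568 bits / 2.955e-06 s = 24.9 Gbps.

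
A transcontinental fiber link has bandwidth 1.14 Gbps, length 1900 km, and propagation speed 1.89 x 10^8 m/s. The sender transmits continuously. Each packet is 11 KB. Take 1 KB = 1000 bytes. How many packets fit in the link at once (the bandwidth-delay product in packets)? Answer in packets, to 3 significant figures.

Propagation delay = 1900000 / 189000000 = 0.0100529 s.
BDP = R × t_prop = 1140000000 × 0.0100529 = 11460300 bits.
In packets of 88000 bits: 130 packets.

130 packets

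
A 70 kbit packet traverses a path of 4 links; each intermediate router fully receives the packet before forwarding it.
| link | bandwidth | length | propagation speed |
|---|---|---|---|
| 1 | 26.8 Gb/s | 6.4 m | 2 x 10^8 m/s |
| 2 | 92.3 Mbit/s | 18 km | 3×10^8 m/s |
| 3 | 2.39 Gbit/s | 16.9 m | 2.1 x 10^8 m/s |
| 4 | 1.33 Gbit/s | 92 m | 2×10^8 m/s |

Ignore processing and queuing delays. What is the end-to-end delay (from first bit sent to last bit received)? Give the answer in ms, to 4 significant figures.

0.9035 ms

L = 70000 bits.
Transmission delays (L/R per hop): 0.00261194, 0.758397, 0.0292887, 0.0526316 ms; sum = 0.842929 ms.
Propagation delays (d/s per hop): 3.2e-05, 0.06, 8.04762e-05, 0.00046 ms; sum = 0.0605725 ms.
End-to-end = 0.9035 ms.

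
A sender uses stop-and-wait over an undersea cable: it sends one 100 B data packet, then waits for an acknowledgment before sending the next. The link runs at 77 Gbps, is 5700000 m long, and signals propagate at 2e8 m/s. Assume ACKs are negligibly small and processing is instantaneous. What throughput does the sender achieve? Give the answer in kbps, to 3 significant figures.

t_tx = L/R = 800/77000000000 = 1.03896e-08 s.
t_prop = 5700000/200000000 = 0.0285 s; RTT = 0.057 s.
Cycle = t_tx + RTT = 0.057 s.
Throughput = L / cycle = 800 / 0.057 = 14.0 kbps.

14.0 kbps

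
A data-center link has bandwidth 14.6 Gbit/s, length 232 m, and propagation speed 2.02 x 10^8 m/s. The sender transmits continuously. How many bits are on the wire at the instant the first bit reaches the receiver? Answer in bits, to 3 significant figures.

16800 bits

Propagation delay = 232 / 202000000 = 1.14851e-06 s.
BDP = R × t_prop = 14600000000 × 1.14851e-06 = 16768.3 bits.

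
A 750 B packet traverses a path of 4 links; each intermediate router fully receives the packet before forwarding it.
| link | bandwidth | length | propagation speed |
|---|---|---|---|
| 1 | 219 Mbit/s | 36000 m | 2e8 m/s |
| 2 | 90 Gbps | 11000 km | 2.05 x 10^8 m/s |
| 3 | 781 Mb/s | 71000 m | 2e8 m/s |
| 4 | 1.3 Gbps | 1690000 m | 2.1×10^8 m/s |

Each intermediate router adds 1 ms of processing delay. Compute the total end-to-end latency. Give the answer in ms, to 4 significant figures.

L = 750 × 8 = 6000 bits.
Transmission delays (L/R per hop): 0.0273973, 6.66667e-05, 0.00768246, 0.00461538 ms; sum = 0.0397618 ms.
Propagation delays (d/s per hop): 0.18, 53.6585, 0.355, 8.04762 ms; sum = 62.2412 ms.
Processing at 3 router(s): 3 × 1 ms = 3 ms.
End-to-end = 65.28 ms.

65.28 ms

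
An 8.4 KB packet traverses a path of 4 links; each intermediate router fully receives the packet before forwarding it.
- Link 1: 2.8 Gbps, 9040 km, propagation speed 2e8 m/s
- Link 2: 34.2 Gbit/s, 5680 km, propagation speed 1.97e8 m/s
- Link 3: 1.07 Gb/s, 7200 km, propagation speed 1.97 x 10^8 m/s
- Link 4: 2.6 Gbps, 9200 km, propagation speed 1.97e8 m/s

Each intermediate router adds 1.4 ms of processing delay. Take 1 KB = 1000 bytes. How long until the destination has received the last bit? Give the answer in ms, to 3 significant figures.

L = 67200 bits.
Transmission delays (L/R per hop): 0.024, 0.00196491, 0.0628037, 0.0258462 ms; sum = 0.114615 ms.
Propagation delays (d/s per hop): 45.2, 28.8325, 36.5482, 46.7005 ms; sum = 157.281 ms.
Processing at 3 router(s): 3 × 1.4 ms = 4.2 ms.
End-to-end = 162 ms.

162 ms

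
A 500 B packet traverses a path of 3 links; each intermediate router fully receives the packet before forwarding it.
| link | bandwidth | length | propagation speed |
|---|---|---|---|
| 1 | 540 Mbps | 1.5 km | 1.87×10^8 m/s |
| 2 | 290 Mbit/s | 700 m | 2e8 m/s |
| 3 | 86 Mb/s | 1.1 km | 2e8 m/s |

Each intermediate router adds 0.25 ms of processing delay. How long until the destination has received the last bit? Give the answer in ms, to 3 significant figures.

0.585 ms

L = 500 × 8 = 4000 bits.
Transmission delays (L/R per hop): 0.00740741, 0.0137931, 0.0465116 ms; sum = 0.0677121 ms.
Propagation delays (d/s per hop): 0.00802139, 0.0035, 0.0055 ms; sum = 0.0170214 ms.
Processing at 2 router(s): 2 × 0.25 ms = 0.5 ms.
End-to-end = 0.585 ms.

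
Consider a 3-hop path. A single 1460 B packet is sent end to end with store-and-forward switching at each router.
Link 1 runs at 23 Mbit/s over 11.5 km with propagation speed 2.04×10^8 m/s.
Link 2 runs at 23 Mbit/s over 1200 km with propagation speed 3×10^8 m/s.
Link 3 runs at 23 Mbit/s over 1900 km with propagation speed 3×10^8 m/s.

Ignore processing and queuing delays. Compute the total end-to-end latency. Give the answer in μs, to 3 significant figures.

L = 1460 × 8 = 11680 bits.
Transmission delay per hop = L/R = 11680/23000000 = 507.826 μs; 3 hops → 1523.48 μs.
Propagation delays (d/s per hop): 56.3725, 4000, 6333.33 μs; sum = 10389.7 μs.
End-to-end = 11900 μs.

11900 μs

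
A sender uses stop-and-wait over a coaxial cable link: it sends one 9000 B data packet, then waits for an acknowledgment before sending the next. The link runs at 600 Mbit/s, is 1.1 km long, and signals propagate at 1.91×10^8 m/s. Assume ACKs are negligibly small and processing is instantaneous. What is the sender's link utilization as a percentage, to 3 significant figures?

t_tx = L/R = 72000/600000000 = 0.00012 s.
t_prop = 1100/191000000 = 5.75916e-06 s; RTT = 1.15183e-05 s.
Cycle = t_tx + RTT = 0.000131518 s.
Utilization = t_tx / cycle = 0.00012/0.000131518 = 91.2 %.

91.2 %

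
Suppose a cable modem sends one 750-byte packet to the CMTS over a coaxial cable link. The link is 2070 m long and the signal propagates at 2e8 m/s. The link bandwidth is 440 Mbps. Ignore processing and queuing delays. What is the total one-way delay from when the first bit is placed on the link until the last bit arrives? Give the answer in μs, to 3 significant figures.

24.0 μs

L = 750 × 8 = 6000 bits.
Transmission delay = L/R = 6000 / 440000000 = 13.6364 μs.
Propagation delay = d/s = 2070 m / 200000000 m/s = 10.35 μs.
Total = 24.0 μs.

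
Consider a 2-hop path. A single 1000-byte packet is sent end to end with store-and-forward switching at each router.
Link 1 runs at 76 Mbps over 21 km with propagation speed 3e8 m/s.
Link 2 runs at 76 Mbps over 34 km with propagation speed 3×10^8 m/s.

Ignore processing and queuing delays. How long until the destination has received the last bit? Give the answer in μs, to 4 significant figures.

L = 1000 × 8 = 8000 bits.
Transmission delay per hop = L/R = 8000/76000000 = 105.263 μs; 2 hops → 210.526 μs.
Propagation delays (d/s per hop): 70, 113.333 μs; sum = 183.333 μs.
End-to-end = 393.9 μs.

393.9 μs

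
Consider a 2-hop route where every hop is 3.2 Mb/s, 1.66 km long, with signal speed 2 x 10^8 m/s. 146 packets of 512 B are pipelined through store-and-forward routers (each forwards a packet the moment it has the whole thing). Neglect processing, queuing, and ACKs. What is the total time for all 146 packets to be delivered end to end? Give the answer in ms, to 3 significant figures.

188 ms

Per-hop transmission t_tx = L/R = 4096/3200000 = 1.28 ms.
Per-hop propagation t_prop = 1660/200000000 = 0.0083 ms.
Pipeline fill: first packet needs 2·t_tx to clear all hops; remaining 145 packets each add one t_tx.
Total = (2+146-1)·t_tx + 2·t_prop = 147·1.28 + 2·0.0083 = 188 ms.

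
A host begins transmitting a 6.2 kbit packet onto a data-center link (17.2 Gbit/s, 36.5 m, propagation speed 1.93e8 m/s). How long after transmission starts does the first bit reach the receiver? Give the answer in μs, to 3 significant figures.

First bit experiences only propagation delay: d/s = 36.5/193000000 = 0.189 μs.

0.189 μs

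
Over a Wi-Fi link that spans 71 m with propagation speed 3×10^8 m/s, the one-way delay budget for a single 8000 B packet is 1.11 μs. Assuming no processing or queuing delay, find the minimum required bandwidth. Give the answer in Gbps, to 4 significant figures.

73.28 Gbps

L = 64000 bits.
Propagation delay = 71 / 300000000 = 0.236667 μs.
Transmission budget = 1.11 − 0.236667 = 0.873333 μs.
R ≥ L / t_tx = 64000 bits / 8.73333e-07 s = 73.28 Gbps.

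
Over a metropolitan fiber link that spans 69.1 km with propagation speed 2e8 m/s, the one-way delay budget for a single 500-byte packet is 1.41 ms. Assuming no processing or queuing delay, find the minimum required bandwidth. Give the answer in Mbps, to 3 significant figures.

L = 4000 bits.
Propagation delay = 69100 / 200000000 = 0.3455 ms.
Transmission budget = 1.41 − 0.3455 = 1.0645 ms.
R ≥ L / t_tx = 4000 bits / 0.0010645 s = 3.76 Mbps.

3.76 Mbps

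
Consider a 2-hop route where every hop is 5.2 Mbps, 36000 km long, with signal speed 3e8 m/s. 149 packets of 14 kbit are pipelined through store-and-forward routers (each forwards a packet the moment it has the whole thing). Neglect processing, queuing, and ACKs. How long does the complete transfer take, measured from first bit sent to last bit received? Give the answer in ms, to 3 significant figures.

Per-hop transmission t_tx = L/R = 14000/5200000 = 2.69231 ms.
Per-hop propagation t_prop = 36000000/300000000 = 120 ms.
Pipeline fill: first packet needs 2·t_tx to clear all hops; remaining 148 packets each add one t_tx.
Total = (2+149-1)·t_tx + 2·t_prop = 150·2.69231 + 2·120 = 644 ms.

644 ms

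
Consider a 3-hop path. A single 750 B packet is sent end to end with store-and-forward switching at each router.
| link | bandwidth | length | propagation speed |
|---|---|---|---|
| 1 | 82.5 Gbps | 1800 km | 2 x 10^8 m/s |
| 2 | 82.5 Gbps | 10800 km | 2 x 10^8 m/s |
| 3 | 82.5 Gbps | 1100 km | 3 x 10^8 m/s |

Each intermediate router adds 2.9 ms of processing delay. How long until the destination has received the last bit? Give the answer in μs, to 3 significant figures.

L = 750 × 8 = 6000 bits.
Transmission delay per hop = L/R = 6000/82500000000 = 0.0727273 μs; 3 hops → 0.218182 μs.
Propagation delays (d/s per hop): 9000, 54000, 3666.67 μs; sum = 66666.7 μs.
Processing at 2 router(s): 2 × 2.9 ms = 5800 μs.
End-to-end = 72500 μs.

72500 μs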